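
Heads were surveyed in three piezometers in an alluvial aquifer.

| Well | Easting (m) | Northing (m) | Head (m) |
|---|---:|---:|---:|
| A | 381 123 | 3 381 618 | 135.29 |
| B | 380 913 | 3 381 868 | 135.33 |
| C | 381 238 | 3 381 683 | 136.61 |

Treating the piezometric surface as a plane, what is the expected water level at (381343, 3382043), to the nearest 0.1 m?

With h = a·x + b·y + c and A as origin, the differences give:
  (-210)·a + 250·b = +0.04
  115·a + 65·b = +1.32
Eliminate b (×65 and ×250, subtract): -42400·a = -327.400 → a = ∂h/∂x = +0.007722
Back-substitute: b = ∂h/∂y = +0.006646.
h(381343, 3382043) = 135.29 + (+0.007722)·(220) + (+0.006646)·(425) = 135.29 +1.699 +2.825 = 139.813 m.

139.8 m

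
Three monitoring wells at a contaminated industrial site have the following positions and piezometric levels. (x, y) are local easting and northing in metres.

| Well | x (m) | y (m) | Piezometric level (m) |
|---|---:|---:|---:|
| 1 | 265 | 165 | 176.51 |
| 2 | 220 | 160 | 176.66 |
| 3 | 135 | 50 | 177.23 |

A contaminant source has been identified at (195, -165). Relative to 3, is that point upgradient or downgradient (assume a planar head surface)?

With h = a·x + b·y + c and 1 as origin, the differences give:
  (-45)·a + (-5)·b = +0.15
  (-130)·a + (-115)·b = +0.72
Eliminate b (×(-115) and ×(-5), subtract): 4525·a = -13.650 → a = ∂h/∂x = -0.003017
Back-substitute: b = ∂h/∂y = -0.002851.
Head at (195, -165) = 176.51 + (-0.003017)·(-70) + (-0.002851)·(-330) = 177.66 m.
That is higher than the 177.23 m at 3, so the point is upgradient.

upgradient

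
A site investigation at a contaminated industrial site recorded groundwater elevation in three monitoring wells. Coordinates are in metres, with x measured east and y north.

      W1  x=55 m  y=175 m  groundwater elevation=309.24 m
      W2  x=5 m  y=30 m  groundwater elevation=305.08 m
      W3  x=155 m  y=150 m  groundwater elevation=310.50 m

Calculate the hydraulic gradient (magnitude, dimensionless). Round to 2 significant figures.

0.029

With h = a·x + b·y + c and W1 as origin, the differences give:
  (-50)·a + (-145)·b = -4.16
  100·a + (-25)·b = +1.26
Eliminate b (×(-25) and ×(-145), subtract): 15750·a = 286.700 → a = ∂h/∂x = +0.01820
Back-substitute: b = ∂h/∂y = +0.02241.
|∇h| = √(0.01820² + 0.02241²) = 0.02887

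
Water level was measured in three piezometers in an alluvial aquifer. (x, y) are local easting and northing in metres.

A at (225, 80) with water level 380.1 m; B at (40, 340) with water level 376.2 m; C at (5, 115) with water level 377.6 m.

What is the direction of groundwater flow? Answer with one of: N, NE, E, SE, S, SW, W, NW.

NW

Taking A as reference: B−A = (-185, 260, -3.9); C−A = (-220, 35, -2.5).
Solve a·Δx + b·Δy = Δh: det = (-185)·35 − (-220)·260 = 50725.
∂h/∂x = [(-3.9)·35 − (-2.5)·260] / 50725 = +0.01012
∂h/∂y = [(-185)·(-2.5) − (-220)·(-3.9)] / 50725 = -0.007797
Flow = −∇h = (-0.01012 east, +0.007797 north), which points northwest.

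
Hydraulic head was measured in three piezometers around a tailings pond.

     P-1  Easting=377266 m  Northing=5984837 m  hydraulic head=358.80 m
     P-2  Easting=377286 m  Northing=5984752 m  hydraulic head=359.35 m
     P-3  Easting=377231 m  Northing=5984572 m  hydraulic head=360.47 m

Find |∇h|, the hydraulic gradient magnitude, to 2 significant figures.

0.0064

Differences from P-1: to P-2 (Δx, Δy, Δh) = (20, -85, +0.55); to P-3 = (-35, -265, +1.67).
Determinant of the coordinate differences = 20·(-265) − (-35)·(-85) = -8275.
∂h/∂x = [(+0.55)·(-265) − (+1.67)·(-85)] / -8275 = +0.0004592
∂h/∂y = [20·(+1.67) − (-35)·(+0.55)] / -8275 = -0.006363
|∇h| = √(0.0004592² + -0.006363²) = 0.00638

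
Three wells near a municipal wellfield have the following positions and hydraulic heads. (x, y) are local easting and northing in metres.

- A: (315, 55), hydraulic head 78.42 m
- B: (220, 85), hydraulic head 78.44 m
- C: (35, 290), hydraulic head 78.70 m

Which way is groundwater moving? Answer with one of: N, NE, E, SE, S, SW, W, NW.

S

Taking A as reference: B−A = (-95, 30, +0.02); C−A = (-280, 235, +0.28).
Determinant of the coordinate differences = (-95)·235 − (-280)·30 = -13925.
∂h/∂x = [(+0.02)·235 − (+0.28)·30] / -13925 = +0.0002657
∂h/∂y = [(-95)·(+0.28) − (-280)·(+0.02)] / -13925 = +0.001508
Flow = −∇h = (-0.0002657 east, -0.001508 north), which points south.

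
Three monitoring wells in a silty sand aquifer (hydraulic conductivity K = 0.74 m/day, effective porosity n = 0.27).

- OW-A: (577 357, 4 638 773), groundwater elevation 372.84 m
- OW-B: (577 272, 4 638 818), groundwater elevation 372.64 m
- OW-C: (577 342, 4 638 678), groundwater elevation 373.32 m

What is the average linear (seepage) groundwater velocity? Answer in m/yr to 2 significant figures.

Differences from OW-A: to OW-B (Δx, Δy, Δh) = (-85, 45, -0.20); to OW-C = (-15, -95, +0.48).
Determinant of the coordinate differences = (-85)·(-95) − (-15)·45 = 8750.
∂h/∂x = [(-0.20)·(-95) − (+0.48)·45] / 8750 = -0.0002971
∂h/∂y = [(-85)·(+0.48) − (-15)·(-0.20)] / 8750 = -0.005006
|∇h| = √(-0.0002971² + -0.005006²) = 0.005015
Seepage velocity v = K·i/n = 0.74 × 0.005015 / 0.27 = 0.01374 m/day = 5.019 m/yr.

5.0 m/yr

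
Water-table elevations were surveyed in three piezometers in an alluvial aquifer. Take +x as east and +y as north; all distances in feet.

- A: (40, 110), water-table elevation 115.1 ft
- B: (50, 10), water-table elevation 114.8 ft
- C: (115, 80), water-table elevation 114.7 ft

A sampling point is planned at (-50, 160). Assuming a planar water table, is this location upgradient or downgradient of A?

Three-point gradient (reference A): Δ to B = (10, -100, -0.3), Δ to C = (75, -30, -0.4).
∂h/∂x = -0.004306, ∂h/∂y = +0.002569 (det = 7200).
Head at (-50, 160) = 115.1 + (-0.004306)·(-90) + (+0.002569)·(50) = 115.62 ft.
That is higher than the 115.1 ft at A, so the point is upgradient.

upgradient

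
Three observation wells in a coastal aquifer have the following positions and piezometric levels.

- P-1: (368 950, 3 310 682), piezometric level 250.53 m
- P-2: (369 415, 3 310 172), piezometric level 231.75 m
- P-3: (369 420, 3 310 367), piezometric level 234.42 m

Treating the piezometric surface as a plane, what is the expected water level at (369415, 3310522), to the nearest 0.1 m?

Three-point gradient (reference P-1): Δ to P-2 = (465, -510, -18.78), Δ to P-3 = (470, -315, -16.11).
∂h/∂x = -0.02468, ∂h/∂y = +0.01433 (det = 93225).
h(369415, 3310522) = 250.53 + (-0.02468)·(465) + (+0.01433)·(-160) = 250.53 -11.474 -2.292 = 236.764 m.

236.8 m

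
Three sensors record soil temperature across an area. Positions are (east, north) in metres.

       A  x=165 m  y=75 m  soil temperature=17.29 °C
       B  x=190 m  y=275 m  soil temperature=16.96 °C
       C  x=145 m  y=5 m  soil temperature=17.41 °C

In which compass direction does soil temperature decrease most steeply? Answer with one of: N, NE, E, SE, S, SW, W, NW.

With T = a·x + b·y + c and A as origin, the differences give:
  25·a + 200·b = -0.33
  (-20)·a + (-70)·b = +0.12
Eliminate b (×(-70) and ×200, subtract): 2250·a = -0.900 → a = ∂T/∂x = -0.0004000
Back-substitute: b = ∂T/∂y = -0.001600.
Steepest decrease is along −∇f = (+0.0004000 E, +0.001600 N) → north.

N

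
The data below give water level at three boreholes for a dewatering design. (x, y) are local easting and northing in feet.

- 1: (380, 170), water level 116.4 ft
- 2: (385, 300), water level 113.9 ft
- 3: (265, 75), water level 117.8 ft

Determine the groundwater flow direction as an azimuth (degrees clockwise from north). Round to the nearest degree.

349°

Taking 1 as reference: 2−1 = (5, 130, -2.5); 3−1 = (-115, -95, +1.4).
Determinant of the coordinate differences = 5·(-95) − (-115)·130 = 14475.
∂h/∂x = [(-2.5)·(-95) − (+1.4)·130] / 14475 = +0.003834
∂h/∂y = [5·(+1.4) − (-115)·(-2.5)] / 14475 = -0.01938
Flow direction (−∇h) has components (-0.003834 E, +0.01938 N).
Azimuth = atan2(E, N) = atan2(-0.003834, +0.01938) = 348.8° ≈ 349°.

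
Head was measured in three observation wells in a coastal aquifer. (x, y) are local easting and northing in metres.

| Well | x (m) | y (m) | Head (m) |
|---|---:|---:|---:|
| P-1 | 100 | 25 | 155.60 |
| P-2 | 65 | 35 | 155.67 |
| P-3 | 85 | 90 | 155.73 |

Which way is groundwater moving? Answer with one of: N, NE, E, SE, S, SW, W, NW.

Taking P-1 as reference: P-2−P-1 = (-35, 10, +0.07); P-3−P-1 = (-15, 65, +0.13).
Determinant of the coordinate differences = (-35)·65 − (-15)·10 = -2125.
∂h/∂x = [(+0.07)·65 − (+0.13)·10] / -2125 = -0.001529
∂h/∂y = [(-35)·(+0.13) − (-15)·(+0.07)] / -2125 = +0.001647
Flow = −∇h = (+0.001529 east, -0.001647 north), which points southeast.

SE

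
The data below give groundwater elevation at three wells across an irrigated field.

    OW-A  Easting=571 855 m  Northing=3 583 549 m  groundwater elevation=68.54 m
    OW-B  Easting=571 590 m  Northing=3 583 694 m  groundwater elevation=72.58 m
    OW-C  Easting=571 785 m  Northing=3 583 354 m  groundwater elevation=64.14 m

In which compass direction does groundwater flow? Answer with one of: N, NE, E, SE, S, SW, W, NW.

S

Taking OW-A as reference: OW-B−OW-A = (-265, 145, +4.04); OW-C−OW-A = (-70, -195, -4.40).
Determinant of the coordinate differences = (-265)·(-195) − (-70)·145 = 61825.
∂h/∂x = [(+4.04)·(-195) − (-4.40)·145] / 61825 = -0.002423
∂h/∂y = [(-265)·(-4.40) − (-70)·(+4.04)] / 61825 = +0.02343
Flow = −∇h = (+0.002423 east, -0.02343 north), which points south.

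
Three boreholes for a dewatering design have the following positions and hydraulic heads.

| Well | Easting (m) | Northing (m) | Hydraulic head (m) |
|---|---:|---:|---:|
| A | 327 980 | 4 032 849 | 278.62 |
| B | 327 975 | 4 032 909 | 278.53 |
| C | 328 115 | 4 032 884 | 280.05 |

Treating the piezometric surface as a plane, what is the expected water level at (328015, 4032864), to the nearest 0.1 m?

279.0 m

With h = a·x + b·y + c and A as origin, the differences give:
  (-5)·a + 60·b = -0.09
  135·a + 35·b = +1.43
Eliminate b (×35 and ×60, subtract): -8275·a = -88.950 → a = ∂h/∂x = +0.01075
Back-substitute: b = ∂h/∂y = -0.0006042.
h(328015, 4032864) = 278.62 + (+0.01075)·(35) + (-0.0006042)·(15) = 278.62 +0.376 -0.009 = 278.987 m.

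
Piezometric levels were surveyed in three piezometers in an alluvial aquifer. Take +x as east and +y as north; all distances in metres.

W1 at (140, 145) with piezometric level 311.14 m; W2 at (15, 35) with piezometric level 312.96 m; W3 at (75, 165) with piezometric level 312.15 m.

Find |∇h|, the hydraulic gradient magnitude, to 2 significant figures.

Differences from W1: to W2 (Δx, Δy, Δh) = (-125, -110, +1.82); to W3 = (-65, 20, +1.01).
Determinant of the coordinate differences = (-125)·20 − (-65)·(-110) = -9650.
∂h/∂x = [(+1.82)·20 − (+1.01)·(-110)] / -9650 = -0.01528
∂h/∂y = [(-125)·(+1.01) − (-65)·(+1.82)] / -9650 = +0.0008238
|∇h| = √(-0.01528² + 0.0008238²) = 0.0153

0.015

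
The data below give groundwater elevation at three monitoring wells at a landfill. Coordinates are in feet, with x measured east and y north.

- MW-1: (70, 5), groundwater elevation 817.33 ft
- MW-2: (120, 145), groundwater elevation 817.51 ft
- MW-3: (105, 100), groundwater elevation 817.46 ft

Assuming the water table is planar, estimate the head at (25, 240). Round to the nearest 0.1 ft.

With h = a·x + b·y + c and MW-1 as origin, the differences give:
  50·a + 140·b = +0.18
  35·a + 95·b = +0.13
Eliminate b (×95 and ×140, subtract): -150·a = -1.100 → a = ∂h/∂x = +0.007333
Back-substitute: b = ∂h/∂y = -0.001333.
h(25, 240) = 817.33 + (+0.007333)·(-45) + (-0.001333)·(235) = 817.33 -0.330 -0.313 = 816.687 ft.

816.7 ft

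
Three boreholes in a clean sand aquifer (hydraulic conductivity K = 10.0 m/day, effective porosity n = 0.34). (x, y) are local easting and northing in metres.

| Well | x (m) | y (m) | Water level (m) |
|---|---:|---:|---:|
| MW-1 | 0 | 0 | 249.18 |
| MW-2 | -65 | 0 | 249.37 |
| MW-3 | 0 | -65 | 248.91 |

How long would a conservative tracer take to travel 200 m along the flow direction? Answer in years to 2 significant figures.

3.7 years

∂h/∂x = (249.37 − 249.18) / (-65 − 0) = -0.002923
∂h/∂y = (248.91 − 249.18) / (-65 − 0) = +0.004154
|∇h| = √(-0.002923² + 0.004154²) = 0.005079
Seepage velocity v = K·i/n = 10.0 × 0.005079 / 0.34 = 0.1494 m/day.
t = 200 / 0.1494 = 1339 days = 3.67 years.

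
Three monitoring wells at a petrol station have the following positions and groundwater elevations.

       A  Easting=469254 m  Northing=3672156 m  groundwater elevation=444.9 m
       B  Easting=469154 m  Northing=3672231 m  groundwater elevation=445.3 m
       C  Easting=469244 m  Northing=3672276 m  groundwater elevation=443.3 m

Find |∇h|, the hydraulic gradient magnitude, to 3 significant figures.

0.0209

Taking A as reference: B−A = (-100, 75, +0.4); C−A = (-10, 120, -1.6).
Solve a·Δx + b·Δy = Δh: det = (-100)·120 − (-10)·75 = -11250.
∂h/∂x = [(+0.4)·120 − (-1.6)·75] / -11250 = -0.01493
∂h/∂y = [(-100)·(-1.6) − (-10)·(+0.4)] / -11250 = -0.01458
|∇h| = √(-0.01493² + -0.01458²) = 0.02087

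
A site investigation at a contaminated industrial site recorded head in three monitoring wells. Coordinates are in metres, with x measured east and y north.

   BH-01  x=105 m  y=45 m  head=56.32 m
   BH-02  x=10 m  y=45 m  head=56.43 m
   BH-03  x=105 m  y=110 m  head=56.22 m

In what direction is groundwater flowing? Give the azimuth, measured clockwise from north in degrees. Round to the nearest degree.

Differences from BH-01: to BH-02 (Δx, Δy, Δh) = (-95, 0, +0.11); to BH-03 = (0, 65, -0.10).
Solve a·Δx + b·Δy = Δh: det = (-95)·65 − 0·0 = -6175.
∂h/∂x = [(+0.11)·65 − (-0.10)·0] / -6175 = -0.001158
∂h/∂y = [(-95)·(-0.10) − 0·(+0.11)] / -6175 = -0.001538
Flow direction (−∇h) has components (+0.001158 E, +0.001538 N).
Azimuth = atan2(E, N) = atan2(+0.001158, +0.001538) = 37.0° ≈ 037°.

037°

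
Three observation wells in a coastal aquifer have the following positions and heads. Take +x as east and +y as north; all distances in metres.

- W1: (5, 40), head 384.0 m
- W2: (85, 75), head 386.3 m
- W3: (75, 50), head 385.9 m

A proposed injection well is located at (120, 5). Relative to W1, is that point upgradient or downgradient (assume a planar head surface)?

upgradient

Differences from W1: to W2 (Δx, Δy, Δh) = (80, 35, +2.3); to W3 = (70, 10, +1.9).
Determinant of the coordinate differences = 80·10 − 70·35 = -1650.
∂h/∂x = [(+2.3)·10 − (+1.9)·35] / -1650 = +0.02636
∂h/∂y = [80·(+1.9) − 70·(+2.3)] / -1650 = +0.005455
Head at (120, 5) = 384.0 + (+0.02636)·(115) + (+0.005455)·(-35) = 386.84 m.
That is higher than the 384.0 m at W1, so the point is upgradient.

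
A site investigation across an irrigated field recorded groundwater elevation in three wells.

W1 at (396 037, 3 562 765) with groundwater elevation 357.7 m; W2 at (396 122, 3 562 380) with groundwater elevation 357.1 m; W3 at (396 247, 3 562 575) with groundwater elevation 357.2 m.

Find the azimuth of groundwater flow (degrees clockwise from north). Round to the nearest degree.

With h = a·x + b·y + c and W1 as origin, the differences give:
  85·a + (-385)·b = -0.6
  210·a + (-190)·b = -0.5
Eliminate b (×(-190) and ×(-385), subtract): 64700·a = -78.50 → a = ∂h/∂x = -0.001213
Back-substitute: b = ∂h/∂y = +0.001291.
Flow direction (−∇h) has components (+0.001213 E, -0.001291 N).
Azimuth = atan2(E, N) = atan2(+0.001213, -0.001291) = 136.8° ≈ 137°.

137°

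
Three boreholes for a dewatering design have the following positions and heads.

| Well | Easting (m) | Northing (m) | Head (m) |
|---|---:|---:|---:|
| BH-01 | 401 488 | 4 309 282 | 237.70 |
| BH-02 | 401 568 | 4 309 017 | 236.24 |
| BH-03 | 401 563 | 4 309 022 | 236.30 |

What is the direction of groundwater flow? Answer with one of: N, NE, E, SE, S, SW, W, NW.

Taking BH-01 as reference: BH-02−BH-01 = (80, -265, -1.46); BH-03−BH-01 = (75, -260, -1.40).
Determinant of the coordinate differences = 80·(-260) − 75·(-265) = -925.
∂h/∂x = [(-1.46)·(-260) − (-1.40)·(-265)] / -925 = -0.009297
∂h/∂y = [80·(-1.40) − 75·(-1.46)] / -925 = +0.002703
Flow = −∇h = (+0.009297 east, -0.002703 north), which points east.

E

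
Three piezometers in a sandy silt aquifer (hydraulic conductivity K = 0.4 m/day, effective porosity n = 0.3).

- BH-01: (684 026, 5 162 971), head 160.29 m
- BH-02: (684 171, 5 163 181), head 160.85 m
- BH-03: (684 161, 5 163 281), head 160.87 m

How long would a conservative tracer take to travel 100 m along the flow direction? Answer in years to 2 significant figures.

65 years

With h = a·x + b·y + c and BH-01 as origin, the differences give:
  145·a + 210·b = +0.56
  135·a + 310·b = +0.58
Eliminate b (×310 and ×210, subtract): 16600·a = 51.800 → a = ∂h/∂x = +0.003120
Back-substitute: b = ∂h/∂y = +0.0005120.
|∇h| = √(0.003120² + 0.0005120²) = 0.003162
Seepage velocity v = K·i/n = 0.4 × 0.003162 / 0.3 = 0.004216 m/day.
t = 100 / 0.004216 = 2.372e+04 days = 64.9 years.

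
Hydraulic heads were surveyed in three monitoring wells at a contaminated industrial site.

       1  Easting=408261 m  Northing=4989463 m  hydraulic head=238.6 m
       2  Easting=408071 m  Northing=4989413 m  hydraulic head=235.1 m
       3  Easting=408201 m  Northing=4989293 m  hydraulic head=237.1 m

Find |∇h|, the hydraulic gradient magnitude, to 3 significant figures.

0.0179

Taking 1 as reference: 2−1 = (-190, -50, -3.5); 3−1 = (-60, -170, -1.5).
Determinant of the coordinate differences = (-190)·(-170) − (-60)·(-50) = 29300.
∂h/∂x = [(-3.5)·(-170) − (-1.5)·(-50)] / 29300 = +0.01775
∂h/∂y = [(-190)·(-1.5) − (-60)·(-3.5)] / 29300 = +0.002560
|∇h| = √(0.01775² + 0.002560²) = 0.01793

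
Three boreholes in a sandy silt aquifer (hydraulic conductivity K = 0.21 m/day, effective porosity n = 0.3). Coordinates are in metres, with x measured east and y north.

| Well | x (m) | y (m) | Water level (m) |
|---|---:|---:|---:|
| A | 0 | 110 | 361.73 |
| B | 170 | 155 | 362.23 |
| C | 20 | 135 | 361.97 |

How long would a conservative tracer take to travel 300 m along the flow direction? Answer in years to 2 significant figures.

Three-point gradient (reference A): Δ to B = (170, 45, +0.50), Δ to C = (20, 25, +0.24).
∂h/∂x = +0.0005075, ∂h/∂y = +0.009194 (det = 3350).
|∇h| = √(0.0005075² + 0.009194²) = 0.009208
Seepage velocity v = K·i/n = 0.21 × 0.009208 / 0.3 = 0.006446 m/day.
t = 300 / 0.006446 = 4.654e+04 days = 127 years.

130 years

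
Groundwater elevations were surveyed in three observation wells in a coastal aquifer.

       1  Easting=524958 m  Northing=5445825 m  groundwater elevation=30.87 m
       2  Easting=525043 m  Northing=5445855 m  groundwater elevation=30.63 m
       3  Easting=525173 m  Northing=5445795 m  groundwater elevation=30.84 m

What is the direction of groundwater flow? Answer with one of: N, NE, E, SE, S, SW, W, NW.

Differences from 1: to 2 (Δx, Δy, Δh) = (85, 30, -0.24); to 3 = (215, -30, -0.03).
Solve a·Δx + b·Δy = Δh: det = 85·(-30) − 215·30 = -9000.
∂h/∂x = [(-0.24)·(-30) − (-0.03)·30] / -9000 = -0.0009000
∂h/∂y = [85·(-0.03) − 215·(-0.24)] / -9000 = -0.005450
Flow = −∇h = (+0.0009000 east, +0.005450 north), which points north.

N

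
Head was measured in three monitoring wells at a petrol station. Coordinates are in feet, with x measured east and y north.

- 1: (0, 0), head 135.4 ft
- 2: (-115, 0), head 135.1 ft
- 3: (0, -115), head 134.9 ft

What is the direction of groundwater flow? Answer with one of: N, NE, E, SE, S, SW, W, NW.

∂h/∂x = (135.1 − 135.4) / (-115 − 0) = +0.002609
∂h/∂y = (134.9 − 135.4) / (-115 − 0) = +0.004348
Flow = −∇h = (-0.002609 east, -0.004348 north), which points southwest.

SW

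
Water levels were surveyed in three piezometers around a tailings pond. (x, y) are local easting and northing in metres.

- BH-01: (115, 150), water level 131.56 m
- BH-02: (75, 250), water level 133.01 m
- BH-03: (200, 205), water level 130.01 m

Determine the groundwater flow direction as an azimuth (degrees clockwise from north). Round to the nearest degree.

105°

With h = a·x + b·y + c and BH-01 as origin, the differences give:
  (-40)·a + 100·b = +1.45
  85·a + 55·b = -1.55
Eliminate b (×55 and ×100, subtract): -10700·a = 234.750 → a = ∂h/∂x = -0.02194
Back-substitute: b = ∂h/∂y = +0.005724.
Flow direction (−∇h) has components (+0.02194 E, -0.005724 N).
Azimuth = atan2(E, N) = atan2(+0.02194, -0.005724) = 104.6° ≈ 105°.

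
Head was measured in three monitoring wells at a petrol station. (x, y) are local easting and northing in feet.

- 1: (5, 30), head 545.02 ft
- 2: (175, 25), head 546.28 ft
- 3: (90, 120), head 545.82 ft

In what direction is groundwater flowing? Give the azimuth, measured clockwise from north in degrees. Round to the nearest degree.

256°

Three-point gradient (reference 1): Δ to 2 = (170, -5, +1.26), Δ to 3 = (85, 90, +0.80).
∂h/∂x = +0.007466, ∂h/∂y = +0.001838 (det = 15725).
Flow direction (−∇h) has components (-0.007466 E, -0.001838 N).
Azimuth = atan2(E, N) = atan2(-0.007466, -0.001838) = 256.2° ≈ 256°.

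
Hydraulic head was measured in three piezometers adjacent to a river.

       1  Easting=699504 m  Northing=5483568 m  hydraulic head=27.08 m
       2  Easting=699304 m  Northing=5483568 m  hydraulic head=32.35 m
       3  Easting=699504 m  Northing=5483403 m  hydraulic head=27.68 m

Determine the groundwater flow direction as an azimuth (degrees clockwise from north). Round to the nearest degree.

082°

∂h/∂x = (32.35 − 27.08) / (699304 − 699504) = -0.02635
∂h/∂y = (27.68 − 27.08) / (5483403 − 5483568) = -0.003636
Flow direction (−∇h) has components (+0.02635 E, +0.003636 N).
Azimuth = atan2(E, N) = atan2(+0.02635, +0.003636) = 82.1° ≈ 082°.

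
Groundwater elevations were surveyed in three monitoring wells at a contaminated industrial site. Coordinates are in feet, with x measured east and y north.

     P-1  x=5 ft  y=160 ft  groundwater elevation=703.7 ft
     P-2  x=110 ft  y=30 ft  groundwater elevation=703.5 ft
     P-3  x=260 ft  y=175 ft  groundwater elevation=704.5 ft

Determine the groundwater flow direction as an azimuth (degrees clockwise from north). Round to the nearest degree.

217°

Differences from P-1: to P-2 (Δx, Δy, Δh) = (105, -130, -0.2); to P-3 = (255, 15, +0.8).
Determinant of the coordinate differences = 105·15 − 255·(-130) = 34725.
∂h/∂x = [(-0.2)·15 − (+0.8)·(-130)] / 34725 = +0.002909
∂h/∂y = [105·(+0.8) − 255·(-0.2)] / 34725 = +0.003888
Flow direction (−∇h) has components (-0.002909 E, -0.003888 N).
Azimuth = atan2(E, N) = atan2(-0.002909, -0.003888) = 216.8° ≈ 217°.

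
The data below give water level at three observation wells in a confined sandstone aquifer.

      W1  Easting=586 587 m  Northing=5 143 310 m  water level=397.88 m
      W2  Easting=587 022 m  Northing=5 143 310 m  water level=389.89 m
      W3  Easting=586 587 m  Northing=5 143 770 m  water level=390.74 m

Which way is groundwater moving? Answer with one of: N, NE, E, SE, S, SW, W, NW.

∂h/∂x = (389.89 − 397.88) / (587022 − 586587) = -0.01837
∂h/∂y = (390.74 − 397.88) / (5143770 − 5143310) = -0.01552
Flow = −∇h = (+0.01837 east, +0.01552 north), which points northeast.

NE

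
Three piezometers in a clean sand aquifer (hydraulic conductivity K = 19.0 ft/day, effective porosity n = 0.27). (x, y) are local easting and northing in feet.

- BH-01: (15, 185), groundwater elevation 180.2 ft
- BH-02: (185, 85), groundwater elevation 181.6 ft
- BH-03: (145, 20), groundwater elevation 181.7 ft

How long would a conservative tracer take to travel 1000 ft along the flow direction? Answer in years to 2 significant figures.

5.4 years

Taking BH-01 as reference: BH-02−BH-01 = (170, -100, +1.4); BH-03−BH-01 = (130, -165, +1.5).
Determinant of the coordinate differences = 170·(-165) − 130·(-100) = -15050.
∂h/∂x = [(+1.4)·(-165) − (+1.5)·(-100)] / -15050 = +0.005382
∂h/∂y = [170·(+1.5) − 130·(+1.4)] / -15050 = -0.004850
|∇h| = √(0.005382² + -0.004850²) = 0.007245
Seepage velocity v = K·i/n = 19.0 × 0.007245 / 0.27 = 0.5098 ft/day.
t = 1000 / 0.5098 = 1962 days = 5.37 years.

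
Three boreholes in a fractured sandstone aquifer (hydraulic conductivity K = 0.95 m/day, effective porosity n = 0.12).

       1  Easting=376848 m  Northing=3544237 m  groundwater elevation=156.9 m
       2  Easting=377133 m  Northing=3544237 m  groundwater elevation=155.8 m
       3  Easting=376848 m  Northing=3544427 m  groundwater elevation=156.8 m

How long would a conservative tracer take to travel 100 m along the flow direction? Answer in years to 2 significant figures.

∂h/∂x = (155.8 − 156.9) / (377133 − 376848) = -0.003860
∂h/∂y = (156.8 − 156.9) / (3544427 − 3544237) = -0.0005263
|∇h| = √(-0.003860² + -0.0005263²) = 0.003896
Seepage velocity v = K·i/n = 0.95 × 0.003896 / 0.12 = 0.03084 m/day.
t = 100 / 0.03084 = 3243 days = 8.88 years.

8.9 years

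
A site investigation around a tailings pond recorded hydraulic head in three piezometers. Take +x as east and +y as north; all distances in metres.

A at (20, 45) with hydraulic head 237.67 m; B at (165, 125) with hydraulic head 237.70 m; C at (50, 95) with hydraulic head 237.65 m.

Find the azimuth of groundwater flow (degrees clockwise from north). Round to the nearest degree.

Differences from A: to B (Δx, Δy, Δh) = (145, 80, +0.03); to C = (30, 50, -0.02).
Determinant of the coordinate differences = 145·50 − 30·80 = 4850.
∂h/∂x = [(+0.03)·50 − (-0.02)·80] / 4850 = +0.0006392
∂h/∂y = [145·(-0.02) − 30·(+0.03)] / 4850 = -0.0007835
Flow direction (−∇h) has components (-0.0006392 E, +0.0007835 N).
Azimuth = atan2(E, N) = atan2(-0.0006392, +0.0007835) = 320.8° ≈ 321°.

321°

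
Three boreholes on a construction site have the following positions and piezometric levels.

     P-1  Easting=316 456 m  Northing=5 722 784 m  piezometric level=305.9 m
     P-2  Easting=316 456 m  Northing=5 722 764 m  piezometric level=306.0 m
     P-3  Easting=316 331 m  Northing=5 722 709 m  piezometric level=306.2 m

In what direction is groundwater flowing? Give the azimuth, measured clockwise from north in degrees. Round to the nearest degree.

353°

Differences from P-1: to P-2 (Δx, Δy, Δh) = (0, -20, +0.1); to P-3 = (-125, -75, +0.3).
Determinant of the coordinate differences = 0·(-75) − (-125)·(-20) = -2500.
∂h/∂x = [(+0.1)·(-75) − (+0.3)·(-20)] / -2500 = +0.0006000
∂h/∂y = [0·(+0.3) − (-125)·(+0.1)] / -2500 = -0.005000
Flow direction (−∇h) has components (-0.0006000 E, +0.005000 N).
Azimuth = atan2(E, N) = atan2(-0.0006000, +0.005000) = 353.2° ≈ 353°.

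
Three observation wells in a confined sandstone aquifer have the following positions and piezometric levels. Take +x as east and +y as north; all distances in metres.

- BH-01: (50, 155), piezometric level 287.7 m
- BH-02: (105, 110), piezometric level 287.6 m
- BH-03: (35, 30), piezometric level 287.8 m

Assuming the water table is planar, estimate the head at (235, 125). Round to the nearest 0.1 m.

287.3 m

Three-point gradient (reference BH-01): Δ to BH-02 = (55, -45, -0.1), Δ to BH-03 = (-15, -125, +0.1).
∂h/∂x = -0.002252, ∂h/∂y = -0.0005298 (det = -7550).
h(235, 125) = 287.7 + (-0.002252)·(185) + (-0.0005298)·(-30) = 287.7 -0.417 +0.016 = 287.299 m.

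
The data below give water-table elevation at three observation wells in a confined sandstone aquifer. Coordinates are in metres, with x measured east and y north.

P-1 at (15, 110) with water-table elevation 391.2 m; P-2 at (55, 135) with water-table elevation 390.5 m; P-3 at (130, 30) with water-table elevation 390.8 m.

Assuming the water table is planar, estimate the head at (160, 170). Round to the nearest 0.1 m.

389.0 m

Taking P-1 as reference: P-2−P-1 = (40, 25, -0.7); P-3−P-1 = (115, -80, -0.4).
Determinant of the coordinate differences = 40·(-80) − 115·25 = -6075.
∂h/∂x = [(-0.7)·(-80) − (-0.4)·25] / -6075 = -0.01086
∂h/∂y = [40·(-0.4) − 115·(-0.7)] / -6075 = -0.01062
h(160, 170) = 391.2 + (-0.01086)·(145) + (-0.01062)·(60) = 391.2 -1.575 -0.637 = 388.988 m.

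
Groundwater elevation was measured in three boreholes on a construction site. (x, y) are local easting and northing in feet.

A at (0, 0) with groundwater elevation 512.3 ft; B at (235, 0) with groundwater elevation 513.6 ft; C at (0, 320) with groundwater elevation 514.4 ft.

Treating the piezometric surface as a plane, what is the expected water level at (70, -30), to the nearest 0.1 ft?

∂h/∂x = (513.6 − 512.3) / (235 − 0) = +0.005532
∂h/∂y = (514.4 − 512.3) / (320 − 0) = +0.006563
h(70, -30) = 512.3 + (+0.005532)·(70) + (+0.006563)·(-30) = 512.3 +0.387 -0.197 = 512.490 ft.

512.5 ft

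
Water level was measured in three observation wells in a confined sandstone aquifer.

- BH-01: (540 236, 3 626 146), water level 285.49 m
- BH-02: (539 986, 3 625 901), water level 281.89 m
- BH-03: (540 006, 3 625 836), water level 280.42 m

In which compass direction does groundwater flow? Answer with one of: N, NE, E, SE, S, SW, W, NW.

Taking BH-01 as reference: BH-02−BH-01 = (-250, -245, -3.60); BH-03−BH-01 = (-230, -310, -5.07).
Determinant of the coordinate differences = (-250)·(-310) − (-230)·(-245) = 21150.
∂h/∂x = [(-3.60)·(-310) − (-5.07)·(-245)] / 21150 = -0.005965
∂h/∂y = [(-250)·(-5.07) − (-230)·(-3.60)] / 21150 = +0.02078
Flow = −∇h = (+0.005965 east, -0.02078 north), which points south.

S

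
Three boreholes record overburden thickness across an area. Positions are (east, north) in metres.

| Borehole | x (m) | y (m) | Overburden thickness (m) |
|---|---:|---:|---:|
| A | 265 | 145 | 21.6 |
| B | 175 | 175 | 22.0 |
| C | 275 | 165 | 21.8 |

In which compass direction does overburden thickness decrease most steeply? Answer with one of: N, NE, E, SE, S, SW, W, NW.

S

With d = a·x + b·y + c and A as origin, the differences give:
  (-90)·a + 30·b = +0.4
  10·a + 20·b = +0.2
Eliminate b (×20 and ×30, subtract): -2100·a = 2.00 → a = ∂d/∂x = -0.0009524
Back-substitute: b = ∂d/∂y = +0.01048.
Steepest decrease is along −∇f = (+0.0009524 E, -0.01048 N) → south.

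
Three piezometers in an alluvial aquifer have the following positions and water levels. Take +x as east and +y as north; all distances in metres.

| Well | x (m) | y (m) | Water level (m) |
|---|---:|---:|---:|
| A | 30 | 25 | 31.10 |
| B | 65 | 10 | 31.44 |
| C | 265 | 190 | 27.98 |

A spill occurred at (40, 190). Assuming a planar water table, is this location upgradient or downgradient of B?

Taking A as reference: B−A = (35, -15, +0.34); C−A = (235, 165, -3.12).
Determinant of the coordinate differences = 35·165 − 235·(-15) = 9300.
∂h/∂x = [(+0.34)·165 − (-3.12)·(-15)] / 9300 = +0.0010000
∂h/∂y = [35·(-3.12) − 235·(+0.34)] / 9300 = -0.02033
Head at (40, 190) = 31.10 + (+0.0010000)·(10) + (-0.02033)·(165) = 27.75 m.
That is lower than the 31.44 m at B, so the point is downgradient.

downgradient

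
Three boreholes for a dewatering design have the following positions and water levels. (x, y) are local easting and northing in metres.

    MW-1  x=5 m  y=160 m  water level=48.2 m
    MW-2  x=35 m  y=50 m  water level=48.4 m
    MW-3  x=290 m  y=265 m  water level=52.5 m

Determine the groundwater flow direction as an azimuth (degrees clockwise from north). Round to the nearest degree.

Taking MW-1 as reference: MW-2−MW-1 = (30, -110, +0.2); MW-3−MW-1 = (285, 105, +4.3).
Determinant of the coordinate differences = 30·105 − 285·(-110) = 34500.
∂h/∂x = [(+0.2)·105 − (+4.3)·(-110)] / 34500 = +0.01432
∂h/∂y = [30·(+4.3) − 285·(+0.2)] / 34500 = +0.002087
Flow direction (−∇h) has components (-0.01432 E, -0.002087 N).
Azimuth = atan2(E, N) = atan2(-0.01432, -0.002087) = 261.7° ≈ 262°.

262°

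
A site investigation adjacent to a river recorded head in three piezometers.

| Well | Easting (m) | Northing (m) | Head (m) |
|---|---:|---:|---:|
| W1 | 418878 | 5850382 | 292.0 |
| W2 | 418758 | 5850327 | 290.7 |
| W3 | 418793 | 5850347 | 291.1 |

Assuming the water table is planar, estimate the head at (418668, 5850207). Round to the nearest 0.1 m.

289.3 m

With h = a·x + b·y + c and W1 as origin, the differences give:
  (-120)·a + (-55)·b = -1.3
  (-85)·a + (-35)·b = -0.9
Eliminate b (×(-35) and ×(-55), subtract): -475·a = -4.00 → a = ∂h/∂x = +0.008421
Back-substitute: b = ∂h/∂y = +0.005263.
h(418668, 5850207) = 292.0 + (+0.008421)·(-210) + (+0.005263)·(-175) = 292.0 -1.768 -0.921 = 289.311 m.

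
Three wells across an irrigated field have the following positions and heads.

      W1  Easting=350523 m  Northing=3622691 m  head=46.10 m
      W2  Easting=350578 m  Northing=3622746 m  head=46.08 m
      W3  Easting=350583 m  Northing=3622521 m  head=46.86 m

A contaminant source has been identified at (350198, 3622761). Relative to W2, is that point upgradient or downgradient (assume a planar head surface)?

With h = a·x + b·y + c and W1 as origin, the differences give:
  55·a + 55·b = -0.02
  60·a + (-170)·b = +0.76
Eliminate b (×(-170) and ×55, subtract): -12650·a = -38.400 → a = ∂h/∂x = +0.003036
Back-substitute: b = ∂h/∂y = -0.003399.
Head at (350198, 3622761) = 46.10 + (+0.003036)·(-325) + (-0.003399)·(70) = 44.88 m.
That is lower than the 46.08 m at W2, so the point is downgradient.

downgradient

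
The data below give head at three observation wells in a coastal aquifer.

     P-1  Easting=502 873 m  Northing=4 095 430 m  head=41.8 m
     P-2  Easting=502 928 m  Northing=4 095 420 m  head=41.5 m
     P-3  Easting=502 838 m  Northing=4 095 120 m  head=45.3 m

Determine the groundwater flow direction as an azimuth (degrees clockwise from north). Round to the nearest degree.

035°

Differences from P-1: to P-2 (Δx, Δy, Δh) = (55, -10, -0.3); to P-3 = (-35, -310, +3.5).
Solve a·Δx + b·Δy = Δh: det = 55·(-310) − (-35)·(-10) = -17400.
∂h/∂x = [(-0.3)·(-310) − (+3.5)·(-10)] / -17400 = -0.007356
∂h/∂y = [55·(+3.5) − (-35)·(-0.3)] / -17400 = -0.01046
Flow direction (−∇h) has components (+0.007356 E, +0.01046 N).
Azimuth = atan2(E, N) = atan2(+0.007356, +0.01046) = 35.1° ≈ 035°.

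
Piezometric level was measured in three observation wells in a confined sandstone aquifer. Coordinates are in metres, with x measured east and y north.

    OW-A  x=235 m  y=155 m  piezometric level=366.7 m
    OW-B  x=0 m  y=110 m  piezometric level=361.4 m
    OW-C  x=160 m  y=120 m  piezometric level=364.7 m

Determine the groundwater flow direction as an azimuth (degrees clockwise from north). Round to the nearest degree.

233°

With h = a·x + b·y + c and OW-A as origin, the differences give:
  (-235)·a + (-45)·b = -5.3
  (-75)·a + (-35)·b = -2.0
Eliminate b (×(-35) and ×(-45), subtract): 4850·a = 95.50 → a = ∂h/∂x = +0.01969
Back-substitute: b = ∂h/∂y = +0.01495.
Flow direction (−∇h) has components (-0.01969 E, -0.01495 N).
Azimuth = atan2(E, N) = atan2(-0.01969, -0.01495) = 232.8° ≈ 233°.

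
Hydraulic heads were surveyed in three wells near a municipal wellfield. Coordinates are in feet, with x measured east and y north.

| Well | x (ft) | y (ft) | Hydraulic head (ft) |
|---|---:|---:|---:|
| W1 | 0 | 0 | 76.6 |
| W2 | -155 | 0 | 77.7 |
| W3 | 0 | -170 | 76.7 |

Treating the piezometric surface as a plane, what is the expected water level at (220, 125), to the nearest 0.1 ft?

∂h/∂x = (77.7 − 76.6) / (-155 − 0) = -0.007097
∂h/∂y = (76.7 − 76.6) / (-170 − 0) = -0.0005882
h(220, 125) = 76.6 + (-0.007097)·(220) + (-0.0005882)·(125) = 76.6 -1.561 -0.074 = 74.965 ft.

75.0 ft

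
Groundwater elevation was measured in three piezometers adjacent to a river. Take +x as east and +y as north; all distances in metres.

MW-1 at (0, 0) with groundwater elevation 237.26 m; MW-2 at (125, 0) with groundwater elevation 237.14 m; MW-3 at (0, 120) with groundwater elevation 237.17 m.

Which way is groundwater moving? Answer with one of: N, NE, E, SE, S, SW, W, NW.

∂h/∂x = (237.14 − 237.26) / (125 − 0) = -0.0009600
∂h/∂y = (237.17 − 237.26) / (120 − 0) = -0.0007500
Flow = −∇h = (+0.0009600 east, +0.0007500 north), which points northeast.

NE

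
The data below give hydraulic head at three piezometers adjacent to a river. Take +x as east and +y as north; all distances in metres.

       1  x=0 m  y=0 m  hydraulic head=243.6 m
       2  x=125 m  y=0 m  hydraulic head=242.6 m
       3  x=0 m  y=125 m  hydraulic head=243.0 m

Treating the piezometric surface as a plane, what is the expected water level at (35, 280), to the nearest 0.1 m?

∂h/∂x = (242.6 − 243.6) / (125 − 0) = -0.008000
∂h/∂y = (243.0 − 243.6) / (125 − 0) = -0.004800
h(35, 280) = 243.6 + (-0.008000)·(35) + (-0.004800)·(280) = 243.6 -0.280 -1.344 = 241.976 m.

242.0 m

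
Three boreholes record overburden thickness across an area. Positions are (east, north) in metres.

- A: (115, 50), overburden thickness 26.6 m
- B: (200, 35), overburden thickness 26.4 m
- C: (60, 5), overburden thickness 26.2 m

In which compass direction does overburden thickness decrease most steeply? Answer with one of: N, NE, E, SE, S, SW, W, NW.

Taking A as reference: B−A = (85, -15, -0.2); C−A = (-55, -45, -0.4).
Determinant of the coordinate differences = 85·(-45) − (-55)·(-15) = -4650.
∂d/∂x = [(-0.2)·(-45) − (-0.4)·(-15)] / -4650 = -0.0006452
∂d/∂y = [85·(-0.4) − (-55)·(-0.2)] / -4650 = +0.009677
Steepest decrease is along −∇f = (+0.0006452 E, -0.009677 N) → south.

S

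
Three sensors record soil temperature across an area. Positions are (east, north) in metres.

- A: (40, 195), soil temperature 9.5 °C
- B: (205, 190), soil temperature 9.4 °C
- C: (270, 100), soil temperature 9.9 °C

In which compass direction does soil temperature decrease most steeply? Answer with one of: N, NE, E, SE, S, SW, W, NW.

N

With T = a·x + b·y + c and A as origin, the differences give:
  165·a + (-5)·b = -0.1
  230·a + (-95)·b = +0.4
Eliminate b (×(-95) and ×(-5), subtract): -14525·a = 11.50 → a = ∂T/∂x = -0.0007917
Back-substitute: b = ∂T/∂y = -0.006127.
Steepest decrease is along −∇f = (+0.0007917 E, +0.006127 N) → north.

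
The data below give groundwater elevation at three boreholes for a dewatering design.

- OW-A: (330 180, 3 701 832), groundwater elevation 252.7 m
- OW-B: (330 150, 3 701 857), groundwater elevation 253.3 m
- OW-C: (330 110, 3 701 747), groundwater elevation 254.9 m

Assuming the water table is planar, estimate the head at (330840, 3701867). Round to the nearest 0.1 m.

236.2 m

Differences from OW-A: to OW-B (Δx, Δy, Δh) = (-30, 25, +0.6); to OW-C = (-70, -85, +2.2).
Determinant of the coordinate differences = (-30)·(-85) − (-70)·25 = 4300.
∂h/∂x = [(+0.6)·(-85) − (+2.2)·25] / 4300 = -0.02465
∂h/∂y = [(-30)·(+2.2) − (-70)·(+0.6)] / 4300 = -0.005581
h(330840, 3701867) = 252.7 + (-0.02465)·(660) + (-0.005581)·(35) = 252.7 -16.270 -0.195 = 236.235 m.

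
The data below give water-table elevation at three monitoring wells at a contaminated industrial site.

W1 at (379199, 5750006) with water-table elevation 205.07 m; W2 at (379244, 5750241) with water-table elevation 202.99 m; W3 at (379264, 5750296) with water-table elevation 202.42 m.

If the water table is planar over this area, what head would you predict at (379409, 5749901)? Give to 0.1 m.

Differences from W1: to W2 (Δx, Δy, Δh) = (45, 235, -2.08); to W3 = (65, 290, -2.65).
Solve a·Δx + b·Δy = Δh: det = 45·290 − 65·235 = -2225.
∂h/∂x = [(-2.08)·290 − (-2.65)·235] / -2225 = -0.008787
∂h/∂y = [45·(-2.65) − 65·(-2.08)] / -2225 = -0.007169
h(379409, 5749901) = 205.07 + (-0.008787)·(210) + (-0.007169)·(-105) = 205.07 -1.845 +0.753 = 203.978 m.

204.0 m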